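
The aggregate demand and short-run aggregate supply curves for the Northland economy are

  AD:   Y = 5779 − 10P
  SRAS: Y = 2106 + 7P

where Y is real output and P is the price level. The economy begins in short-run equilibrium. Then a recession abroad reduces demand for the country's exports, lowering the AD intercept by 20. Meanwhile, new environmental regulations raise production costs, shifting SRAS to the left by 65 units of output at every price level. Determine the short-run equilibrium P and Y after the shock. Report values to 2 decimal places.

P = 218.71, Y = 3571.94

After both shocks: AD is Y = 5759 − 10P and SRAS is Y = 2041 + 7P.
Setting them equal: 3718 = 17P, so P = 218.71.
Substituting into AD, Y = 3571.94.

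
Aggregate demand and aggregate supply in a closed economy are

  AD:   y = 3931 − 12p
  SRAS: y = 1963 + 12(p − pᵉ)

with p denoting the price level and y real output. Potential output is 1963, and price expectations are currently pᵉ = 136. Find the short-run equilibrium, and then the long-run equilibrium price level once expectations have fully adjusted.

Short run: with pᵉ = 136, SRAS is y = 331 + 12p. Setting AD = SRAS gives 3600 = 24p, so p = 150 and y = 3931 − 12·150 = 2131.
Output 2131 is above potential 1963, so over time expected prices rise and SRAS shifts left until y returns to 1963.
Long run: y = 1963 on the AD curve gives 1963 = 3931 − 12p, so p = 164.

Short run: p = 150, y = 2131. Long run: p = 164.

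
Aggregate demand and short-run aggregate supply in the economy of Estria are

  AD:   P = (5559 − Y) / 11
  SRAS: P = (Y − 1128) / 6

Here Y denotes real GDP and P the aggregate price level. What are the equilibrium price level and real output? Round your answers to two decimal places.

P = 260.65, Y = 2691.88

Rearrange AD to Y = 5559 − 11P.
Rearrange SRAS to Y = 1128 + 6P.
Set AD = SRAS: 5559 − 11P = 1128 + 6P, so 4431 = 17P and P = 260.65.
Substituting into AD, Y = 5559 − 11P = 2691.88.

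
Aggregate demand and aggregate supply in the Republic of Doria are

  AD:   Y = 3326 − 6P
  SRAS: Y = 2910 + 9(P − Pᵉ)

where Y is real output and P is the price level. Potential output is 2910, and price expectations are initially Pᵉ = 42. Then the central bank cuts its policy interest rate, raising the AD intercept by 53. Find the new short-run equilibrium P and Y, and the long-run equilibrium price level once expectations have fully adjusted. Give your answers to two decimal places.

Short run: P = 56.47, Y = 3040.20. Long run: P = 78.17.

AD shifts right: new AD is Y = 3379 − 6P. With Pᵉ = 42, SRAS is Y = 2532 + 9P.
Short run: 3379 − 6P = 2532 + 9P gives 847 = 15P, so P = 56.47 and Y = 3379 − 6P = 3040.20.
Y = 3040.20 is above potential 2910; expectations adjust and SRAS shifts left until Y = 2910.
Long run: on the new AD curve, 2910 = 3379 − 6P gives P = 78.17.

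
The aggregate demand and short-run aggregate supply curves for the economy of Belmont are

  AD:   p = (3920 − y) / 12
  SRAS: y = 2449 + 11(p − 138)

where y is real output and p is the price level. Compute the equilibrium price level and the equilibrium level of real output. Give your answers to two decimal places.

Write SRAS as y = 2449 + 11p − 1518 = 931 + 11p.
Rearrange AD to y = 3920 − 12p.
Set AD = SRAS: 3920 − 12p = 931 + 11p, so 2989 = 23p and p = 129.96.
Substituting into AD, y = 3920 − 12p = 2360.52.

p = 129.96, y = 2360.52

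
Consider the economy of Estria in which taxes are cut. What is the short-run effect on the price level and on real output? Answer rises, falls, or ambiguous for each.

Price level: rises; output: rises

This is a positive demand shock: AD shifts right.
Moving along the upward-sloping SRAS curve, P rises and Y rises.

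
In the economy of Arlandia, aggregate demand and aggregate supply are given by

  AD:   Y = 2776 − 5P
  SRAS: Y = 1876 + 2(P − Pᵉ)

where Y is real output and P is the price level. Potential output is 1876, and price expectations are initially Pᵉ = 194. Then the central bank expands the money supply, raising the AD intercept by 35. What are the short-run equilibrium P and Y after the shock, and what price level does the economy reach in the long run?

AD shifts right: new AD is Y = 2811 − 5P. With Pᵉ = 194, SRAS is Y = 1488 + 2P.
Short run: 2811 − 5P = 1488 + 2P gives 1323 = 7P, so P = 189 and Y = 2811 − 5·189 = 1866.
Y = 1866 is below potential 1876; expectations adjust and SRAS shifts right until Y = 1876.
Long run: on the new AD curve, 1876 = 2811 − 5P gives P = 187.

Short run: P = 189, Y = 1866. Long run: P = 187.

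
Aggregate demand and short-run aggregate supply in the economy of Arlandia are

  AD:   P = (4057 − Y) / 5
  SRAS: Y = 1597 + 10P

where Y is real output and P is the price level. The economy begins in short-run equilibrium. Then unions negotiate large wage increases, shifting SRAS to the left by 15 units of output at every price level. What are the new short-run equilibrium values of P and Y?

This is a negative supply shock: SRAS shifts left.
New SRAS: Y = 1582 + 10P.
Set AD = SRAS: 4057 − 5P = 1582 + 10P, so 2475 = 15P and P = 165.
Y = 4057 − 5·165 = 3232.

P = 165, Y = 3232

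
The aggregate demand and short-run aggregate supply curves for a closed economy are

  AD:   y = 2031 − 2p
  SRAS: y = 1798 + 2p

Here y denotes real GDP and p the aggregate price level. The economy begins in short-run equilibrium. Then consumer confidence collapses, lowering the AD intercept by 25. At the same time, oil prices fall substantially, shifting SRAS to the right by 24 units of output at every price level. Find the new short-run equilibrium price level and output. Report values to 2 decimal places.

After both shocks: AD is y = 2006 − 2p and SRAS is y = 1822 + 2p.
Setting them equal: 184 = 4p, so p = 46.00.
Substituting into AD, y = 1914.00.

p = 46.00, y = 1914.00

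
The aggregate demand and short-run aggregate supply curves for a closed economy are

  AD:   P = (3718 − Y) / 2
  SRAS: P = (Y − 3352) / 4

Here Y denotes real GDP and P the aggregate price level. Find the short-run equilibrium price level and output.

Rearrange AD to Y = 3718 − 2P.
Rearrange SRAS to Y = 3352 + 4P.
Set AD = SRAS: 3718 − 2P = 3352 + 4P, so 366 = 6P and P = 61.
Then Y = 3718 − 2·61 = 3596.

P = 61, Y = 3596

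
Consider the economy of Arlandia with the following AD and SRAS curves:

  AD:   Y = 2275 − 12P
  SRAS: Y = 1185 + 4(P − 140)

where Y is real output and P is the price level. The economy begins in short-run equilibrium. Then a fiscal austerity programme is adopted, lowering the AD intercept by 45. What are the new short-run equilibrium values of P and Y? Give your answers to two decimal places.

This is a negative demand shock: AD shifts left.
New AD: Y = 2230 − 12P.
SRAS can be written Y = 625 + 4P.
Set AD = SRAS: 2230 − 12P = 625 + 4P, so 1605 = 16P and P = 100.31.
Substituting into AD, Y = 1026.25.

P = 100.31, Y = 1026.25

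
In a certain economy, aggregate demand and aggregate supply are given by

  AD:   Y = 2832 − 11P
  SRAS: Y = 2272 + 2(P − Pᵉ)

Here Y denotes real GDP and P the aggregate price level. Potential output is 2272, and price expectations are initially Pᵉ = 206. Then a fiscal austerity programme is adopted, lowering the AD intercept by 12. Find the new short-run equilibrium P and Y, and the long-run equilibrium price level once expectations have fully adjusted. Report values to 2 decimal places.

Short run: P = 73.85, Y = 2007.69. Long run: P = 49.82.

AD shifts left: new AD is Y = 2820 − 11P. With Pᵉ = 206, SRAS is Y = 1860 + 2P.
Short run: 2820 − 11P = 1860 + 2P gives 960 = 13P, so P = 73.85 and Y = 2820 − 11P = 2007.69.
Y = 2007.69 is below potential 2272; expectations adjust and SRAS shifts right until Y = 2272.
Long run: on the new AD curve, 2272 = 2820 − 11P gives P = 49.82.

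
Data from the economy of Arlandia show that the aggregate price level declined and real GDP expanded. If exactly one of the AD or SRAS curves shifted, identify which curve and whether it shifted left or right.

P fell and Y rose. An AD shift moves P and Y in the same direction; an SRAS shift moves them in opposite directions.
Here P and Y moved in opposite directions, so the SRAS curve shifted.
Since Y rose, SRAS shifted right.

SRAS shifted right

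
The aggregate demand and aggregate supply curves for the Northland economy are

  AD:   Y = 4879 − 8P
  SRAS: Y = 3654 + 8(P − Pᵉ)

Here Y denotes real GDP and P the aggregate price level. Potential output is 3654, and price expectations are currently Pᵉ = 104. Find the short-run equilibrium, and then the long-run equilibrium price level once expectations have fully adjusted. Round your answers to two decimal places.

Short run: with Pᵉ = 104, SRAS is Y = 2822 + 8P. Setting AD = SRAS gives 2057 = 16P, so P = 128.56 and Y = 4879 − 8P = 3850.50.
Output 3850.50 is above potential 3654, so over time expected prices rise and SRAS shifts left until Y returns to 3654.
Long run: Y = 3654 on the AD curve gives 3654 = 4879 − 8P, so P = 153.13.

Short run: P = 128.56, Y = 3850.50. Long run: P = 153.13.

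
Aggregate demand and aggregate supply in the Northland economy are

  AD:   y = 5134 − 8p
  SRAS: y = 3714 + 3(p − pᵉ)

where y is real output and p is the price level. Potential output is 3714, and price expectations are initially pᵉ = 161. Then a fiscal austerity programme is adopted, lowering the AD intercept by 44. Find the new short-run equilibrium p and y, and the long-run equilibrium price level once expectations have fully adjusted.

Short run: p = 169, y = 3738. Long run: p = 172.

AD shifts left: new AD is y = 5090 − 8p. With pᵉ = 161, SRAS is y = 3231 + 3p.
Short run: 5090 − 8p = 3231 + 3p gives 1859 = 11p, so p = 169 and y = 5090 − 8·169 = 3738.
y = 3738 is above potential 3714; expectations adjust and SRAS shifts left until y = 3714.
Long run: on the new AD curve, 3714 = 5090 − 8p gives p = 172.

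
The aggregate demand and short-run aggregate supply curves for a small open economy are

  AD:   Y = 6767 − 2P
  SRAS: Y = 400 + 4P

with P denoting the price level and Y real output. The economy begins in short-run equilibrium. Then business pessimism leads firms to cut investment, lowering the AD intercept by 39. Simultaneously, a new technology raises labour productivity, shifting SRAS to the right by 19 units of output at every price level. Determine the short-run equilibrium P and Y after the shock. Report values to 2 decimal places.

After both shocks: AD is Y = 6728 − 2P and SRAS is Y = 419 + 4P.
Setting them equal: 6309 = 6P, so P = 1051.50.
Substituting into AD, Y = 4625.00.

P = 1051.50, Y = 4625.00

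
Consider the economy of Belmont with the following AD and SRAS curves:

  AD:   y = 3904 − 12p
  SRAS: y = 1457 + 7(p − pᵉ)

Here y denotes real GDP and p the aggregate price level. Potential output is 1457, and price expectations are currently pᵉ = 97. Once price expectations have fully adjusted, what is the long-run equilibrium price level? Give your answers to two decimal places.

Long-run p = 203.92

Short run: with pᵉ = 97, SRAS is y = 778 + 7p. Setting AD = SRAS gives 3126 = 19p, so p = 164.53 and y = 3904 − 12p = 1929.68.
Output 1929.68 is above potential 1457, so over time expected prices rise and SRAS shifts left until y returns to 1457.
Long run: y = 1457 on the AD curve gives 1457 = 3904 − 12p, so p = 203.92.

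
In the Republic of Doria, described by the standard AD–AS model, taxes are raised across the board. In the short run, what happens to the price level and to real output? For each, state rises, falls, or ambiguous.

This is a negative demand shock: AD shifts left.
Moving along the upward-sloping SRAS curve, P falls and Y falls.

Price level: falls; output: falls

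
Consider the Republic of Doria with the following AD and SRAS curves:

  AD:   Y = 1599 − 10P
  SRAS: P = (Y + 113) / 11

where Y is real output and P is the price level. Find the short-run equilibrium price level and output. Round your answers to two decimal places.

P = 81.52, Y = 783.76

Rearrange SRAS to Y = 11P − 113.
Set AD = SRAS: 1599 − 10P = 11P − 113, so 1712 = 21P and P = 81.52.
Substituting into AD, Y = 1599 − 10P = 783.76.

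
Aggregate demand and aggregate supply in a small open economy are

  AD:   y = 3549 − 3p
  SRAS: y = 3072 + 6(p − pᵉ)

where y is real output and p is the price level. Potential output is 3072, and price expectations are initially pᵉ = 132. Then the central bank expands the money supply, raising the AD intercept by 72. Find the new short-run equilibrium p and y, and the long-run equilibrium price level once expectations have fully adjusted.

AD shifts right: new AD is y = 3621 − 3p. With pᵉ = 132, SRAS is y = 2280 + 6p.
Short run: 3621 − 3p = 2280 + 6p gives 1341 = 9p, so p = 149 and y = 3621 − 3·149 = 3174.
y = 3174 is above potential 3072; expectations adjust and SRAS shifts left until y = 3072.
Long run: on the new AD curve, 3072 = 3621 − 3p gives p = 183.

Short run: p = 149, y = 3174. Long run: p = 183.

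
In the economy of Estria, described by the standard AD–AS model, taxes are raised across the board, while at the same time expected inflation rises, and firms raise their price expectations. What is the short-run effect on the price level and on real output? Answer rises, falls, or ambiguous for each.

The first event is a negative demand shock: AD shifts left, which by itself pushes P down and Y down.
The second is an adverse supply shock: SRAS shifts left, which by itself pushes P up and Y down.
The two shocks push P in opposite directions, so the effect on P is ambiguous. Both shocks push Y down, so Y falls.

Price level: ambiguous; output: falls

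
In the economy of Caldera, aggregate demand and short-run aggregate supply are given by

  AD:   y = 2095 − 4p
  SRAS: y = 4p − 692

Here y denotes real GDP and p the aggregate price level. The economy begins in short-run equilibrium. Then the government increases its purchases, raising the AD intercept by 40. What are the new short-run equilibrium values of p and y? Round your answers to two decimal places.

This is a positive demand shock: AD shifts right.
New AD: y = 2135 − 4p.
Set AD = SRAS: 2135 − 4p = 4p − 692, so 2827 = 8p and p = 353.38.
Substituting into AD, y = 721.50.

p = 353.38, y = 721.50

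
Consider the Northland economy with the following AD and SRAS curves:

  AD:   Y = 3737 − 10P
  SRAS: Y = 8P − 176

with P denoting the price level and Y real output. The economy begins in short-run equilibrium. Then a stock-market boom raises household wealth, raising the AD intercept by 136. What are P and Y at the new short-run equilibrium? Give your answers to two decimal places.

This is a positive demand shock: AD shifts right.
New AD: Y = 3873 − 10P.
Set AD = SRAS: 3873 − 10P = 8P − 176, so 4049 = 18P and P = 224.94.
Substituting into AD, Y = 1623.56.

P = 224.94, Y = 1623.56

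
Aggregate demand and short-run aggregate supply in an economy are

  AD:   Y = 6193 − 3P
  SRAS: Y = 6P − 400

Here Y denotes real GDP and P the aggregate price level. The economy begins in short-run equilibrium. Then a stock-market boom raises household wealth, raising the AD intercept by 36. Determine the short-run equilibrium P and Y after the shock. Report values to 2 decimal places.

This is a positive demand shock: AD shifts right.
New AD: Y = 6229 − 3P.
Set AD = SRAS: 6229 − 3P = 6P − 400, so 6629 = 9P and P = 736.56.
Substituting into AD, Y = 4019.33.

P = 736.56, Y = 4019.33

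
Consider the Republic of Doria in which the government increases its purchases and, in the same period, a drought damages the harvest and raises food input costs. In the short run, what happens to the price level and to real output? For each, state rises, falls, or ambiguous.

Price level: rises; output: ambiguous

The first event is a positive demand shock: AD shifts right, which by itself pushes P up and Y up.
The second is an adverse supply shock: SRAS shifts left, which by itself pushes P up and Y down.
Both shocks push P up, so P rises. The two shocks push Y in opposite directions, so the effect on Y is ambiguous.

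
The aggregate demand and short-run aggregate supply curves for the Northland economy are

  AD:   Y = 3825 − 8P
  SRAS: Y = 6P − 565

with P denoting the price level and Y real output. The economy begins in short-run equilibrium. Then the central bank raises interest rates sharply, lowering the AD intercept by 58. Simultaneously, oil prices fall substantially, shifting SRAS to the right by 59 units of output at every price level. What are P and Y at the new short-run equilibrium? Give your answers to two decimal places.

P = 305.21, Y = 1325.29

After both shocks: AD is Y = 3767 − 8P and SRAS is Y = 6P − 506.
Setting them equal: 4273 = 14P, so P = 305.21.
Substituting into AD, Y = 1325.29.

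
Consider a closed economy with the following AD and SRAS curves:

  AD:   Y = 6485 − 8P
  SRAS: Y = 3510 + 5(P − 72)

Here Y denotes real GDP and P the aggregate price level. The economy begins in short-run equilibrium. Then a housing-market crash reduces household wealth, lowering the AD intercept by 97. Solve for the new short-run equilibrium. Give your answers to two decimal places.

P = 249.08, Y = 4395.38

This is a negative demand shock: AD shifts left.
New AD: Y = 6388 − 8P.
SRAS can be written Y = 3150 + 5P.
Set AD = SRAS: 6388 − 8P = 3150 + 5P, so 3238 = 13P and P = 249.08.
Substituting into AD, Y = 4395.38.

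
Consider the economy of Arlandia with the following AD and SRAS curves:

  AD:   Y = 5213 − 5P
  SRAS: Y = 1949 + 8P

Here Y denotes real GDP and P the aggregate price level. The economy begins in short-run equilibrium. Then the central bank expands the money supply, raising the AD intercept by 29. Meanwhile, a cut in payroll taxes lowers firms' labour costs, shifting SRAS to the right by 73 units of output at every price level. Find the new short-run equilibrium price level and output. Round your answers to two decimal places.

After both shocks: AD is Y = 5242 − 5P and SRAS is Y = 2022 + 8P.
Setting them equal: 3220 = 13P, so P = 247.69.
Substituting into AD, Y = 4003.54.

P = 247.69, Y = 4003.54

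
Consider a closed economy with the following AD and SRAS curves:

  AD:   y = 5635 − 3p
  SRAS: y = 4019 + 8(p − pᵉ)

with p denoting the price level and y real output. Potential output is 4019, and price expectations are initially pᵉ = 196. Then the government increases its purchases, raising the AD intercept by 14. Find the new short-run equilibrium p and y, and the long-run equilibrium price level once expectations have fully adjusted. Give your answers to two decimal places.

AD shifts right: new AD is y = 5649 − 3p. With pᵉ = 196, SRAS is y = 2451 + 8p.
Short run: 5649 − 3p = 2451 + 8p gives 3198 = 11p, so p = 290.73 and y = 5649 − 3p = 4776.82.
y = 4776.82 is above potential 4019; expectations adjust and SRAS shifts left until y = 4019.
Long run: on the new AD curve, 4019 = 5649 − 3p gives p = 543.33.

Short run: p = 290.73, y = 4776.82. Long run: p = 543.33.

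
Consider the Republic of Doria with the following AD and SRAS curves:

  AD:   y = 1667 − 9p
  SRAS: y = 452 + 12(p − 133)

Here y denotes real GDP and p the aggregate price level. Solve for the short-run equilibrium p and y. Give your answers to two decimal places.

Write SRAS as y = 452 + 12p − 1596 = 12p − 1144.
Set AD = SRAS: 1667 − 9p = 12p − 1144, so 2811 = 21p and p = 133.86.
Substituting into AD, y = 1667 − 9p = 462.29.

p = 133.86, y = 462.29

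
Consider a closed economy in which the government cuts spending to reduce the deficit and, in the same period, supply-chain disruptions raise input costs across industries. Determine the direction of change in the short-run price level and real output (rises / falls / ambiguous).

Price level: ambiguous; output: falls

The first event is a negative demand shock: AD shifts left, which by itself pushes P down and Y down.
The second is an adverse supply shock: SRAS shifts left, which by itself pushes P up and Y down.
The two shocks push P in opposite directions, so the effect on P is ambiguous. Both shocks push Y down, so Y falls.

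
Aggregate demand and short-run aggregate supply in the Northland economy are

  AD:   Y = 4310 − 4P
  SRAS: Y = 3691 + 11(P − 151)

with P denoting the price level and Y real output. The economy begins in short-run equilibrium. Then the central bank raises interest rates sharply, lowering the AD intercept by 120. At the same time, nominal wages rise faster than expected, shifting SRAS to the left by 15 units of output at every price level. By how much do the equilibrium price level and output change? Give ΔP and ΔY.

ΔP = -7, ΔY = -92

After both shocks: AD is Y = 4190 − 4P and SRAS is Y = 2015 + 11P.
Setting them equal: 2175 = 15P, so P = 145.
Y = 4190 − 4·145 = 3610.
Initially P = 152, Y = 3702, so ΔP = -7 and ΔY = -92.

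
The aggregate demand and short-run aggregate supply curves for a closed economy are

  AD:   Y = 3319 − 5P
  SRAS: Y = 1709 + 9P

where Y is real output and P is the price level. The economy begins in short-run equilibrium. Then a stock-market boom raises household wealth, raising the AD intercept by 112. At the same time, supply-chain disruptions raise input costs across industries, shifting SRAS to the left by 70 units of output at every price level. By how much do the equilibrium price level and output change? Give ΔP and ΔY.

ΔP = +13, ΔY = +47

After both shocks: AD is Y = 3431 − 5P and SRAS is Y = 1639 + 9P.
Setting them equal: 1792 = 14P, so P = 128.
Y = 3431 − 5·128 = 2791.
Initially P = 115, Y = 2744, so ΔP = +13 and ΔY = +47.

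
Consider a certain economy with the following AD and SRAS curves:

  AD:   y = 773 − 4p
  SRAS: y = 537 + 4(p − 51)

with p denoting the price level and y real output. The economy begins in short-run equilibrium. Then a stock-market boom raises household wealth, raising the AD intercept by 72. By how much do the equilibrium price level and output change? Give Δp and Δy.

Δp = +9, Δy = +36

This is a positive demand shock: AD shifts right.
New AD: y = 845 − 4p.
SRAS can be written y = 333 + 4p.
Set AD = SRAS: 845 − 4p = 333 + 4p, so 512 = 8p and p = 64.
y = 845 − 4·64 = 589.
Initially p = 55, y = 553, so Δp = +9 and Δy = +36.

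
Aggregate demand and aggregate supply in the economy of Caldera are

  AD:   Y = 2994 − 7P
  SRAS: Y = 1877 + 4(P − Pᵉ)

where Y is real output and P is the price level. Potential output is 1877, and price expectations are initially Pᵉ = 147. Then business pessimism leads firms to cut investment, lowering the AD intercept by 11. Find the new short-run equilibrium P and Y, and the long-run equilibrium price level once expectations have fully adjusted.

Short run: P = 154, Y = 1905. Long run: P = 158.

AD shifts left: new AD is Y = 2983 − 7P. With Pᵉ = 147, SRAS is Y = 1289 + 4P.
Short run: 2983 − 7P = 1289 + 4P gives 1694 = 11P, so P = 154 and Y = 2983 − 7·154 = 1905.
Y = 1905 is above potential 1877; expectations adjust and SRAS shifts left until Y = 1877.
Long run: on the new AD curve, 1877 = 2983 − 7P gives P = 158.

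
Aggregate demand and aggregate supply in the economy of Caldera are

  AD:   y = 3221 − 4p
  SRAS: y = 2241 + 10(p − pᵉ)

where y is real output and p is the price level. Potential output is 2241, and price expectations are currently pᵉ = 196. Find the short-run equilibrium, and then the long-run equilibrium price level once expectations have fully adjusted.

Short run: p = 210, y = 2381. Long run: p = 245.

Short run: with pᵉ = 196, SRAS is y = 281 + 10p. Setting AD = SRAS gives 2940 = 14p, so p = 210 and y = 3221 − 4·210 = 2381.
Output 2381 is above potential 2241, so over time expected prices rise and SRAS shifts left until y returns to 2241.
Long run: y = 2241 on the AD curve gives 2241 = 3221 − 4p, so p = 245.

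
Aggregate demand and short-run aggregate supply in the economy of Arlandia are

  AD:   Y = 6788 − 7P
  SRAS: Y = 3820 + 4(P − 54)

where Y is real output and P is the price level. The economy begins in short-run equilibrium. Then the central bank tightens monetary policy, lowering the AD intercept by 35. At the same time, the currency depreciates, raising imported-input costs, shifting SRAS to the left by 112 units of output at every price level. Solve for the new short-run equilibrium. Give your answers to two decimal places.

P = 296.45, Y = 4677.82

After both shocks: AD is Y = 6753 − 7P and SRAS is Y = 3492 + 4P.
Setting them equal: 3261 = 11P, so P = 296.45.
Substituting into AD, Y = 4677.82.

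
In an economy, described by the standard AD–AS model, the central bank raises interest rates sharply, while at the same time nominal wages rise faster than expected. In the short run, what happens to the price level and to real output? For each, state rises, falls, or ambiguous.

Price level: ambiguous; output: falls

The first event is a negative demand shock: AD shifts left, which by itself pushes P down and Y down.
The second is an adverse supply shock: SRAS shifts left, which by itself pushes P up and Y down.
The two shocks push P in opposite directions, so the effect on P is ambiguous. Both shocks push Y down, so Y falls.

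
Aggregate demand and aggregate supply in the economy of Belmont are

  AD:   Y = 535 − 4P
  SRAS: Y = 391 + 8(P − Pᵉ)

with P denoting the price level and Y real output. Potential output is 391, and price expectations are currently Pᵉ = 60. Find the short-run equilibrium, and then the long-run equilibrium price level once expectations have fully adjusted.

Short run: P = 52, Y = 327. Long run: P = 36.

Short run: with Pᵉ = 60, SRAS is Y = 8P − 89. Setting AD = SRAS gives 624 = 12P, so P = 52 and Y = 535 − 4·52 = 327.
Output 327 is below potential 391, so over time expected prices fall and SRAS shifts right until Y returns to 391.
Long run: Y = 391 on the AD curve gives 391 = 535 − 4P, so P = 36.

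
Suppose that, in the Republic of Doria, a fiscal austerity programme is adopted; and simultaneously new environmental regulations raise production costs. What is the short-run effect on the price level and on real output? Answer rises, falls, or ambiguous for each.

The first event is a negative demand shock: AD shifts left, which by itself pushes P down and Y down.
The second is an adverse supply shock: SRAS shifts left, which by itself pushes P up and Y down.
The two shocks push P in opposite directions, so the effect on P is ambiguous. Both shocks push Y down, so Y falls.

Price level: ambiguous; output: falls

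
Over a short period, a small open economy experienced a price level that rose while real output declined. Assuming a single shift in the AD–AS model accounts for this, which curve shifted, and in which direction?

SRAS shifted left

P rose and Y fell. An AD shift moves P and Y in the same direction; an SRAS shift moves them in opposite directions.
Here P and Y moved in opposite directions, so the SRAS curve shifted.
Since Y fell, SRAS shifted left.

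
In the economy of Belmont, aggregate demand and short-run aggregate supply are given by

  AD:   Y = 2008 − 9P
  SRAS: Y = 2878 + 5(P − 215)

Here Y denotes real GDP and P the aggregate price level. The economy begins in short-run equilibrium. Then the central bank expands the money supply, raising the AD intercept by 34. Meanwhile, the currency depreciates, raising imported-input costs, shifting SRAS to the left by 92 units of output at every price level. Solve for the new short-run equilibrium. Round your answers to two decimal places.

After both shocks: AD is Y = 2042 − 9P and SRAS is Y = 1711 + 5P.
Setting them equal: 331 = 14P, so P = 23.64.
Substituting into AD, Y = 1829.21.

P = 23.64, Y = 1829.21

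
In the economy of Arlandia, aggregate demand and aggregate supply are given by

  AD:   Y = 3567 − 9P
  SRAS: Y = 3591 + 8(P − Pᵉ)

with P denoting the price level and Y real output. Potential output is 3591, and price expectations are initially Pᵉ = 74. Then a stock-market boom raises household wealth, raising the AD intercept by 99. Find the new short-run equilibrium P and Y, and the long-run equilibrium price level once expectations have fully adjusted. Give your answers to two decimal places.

Short run: P = 39.24, Y = 3312.88. Long run: P = 8.33.

AD shifts right: new AD is Y = 3666 − 9P. With Pᵉ = 74, SRAS is Y = 2999 + 8P.
Short run: 3666 − 9P = 2999 + 8P gives 667 = 17P, so P = 39.24 and Y = 3666 − 9P = 3312.88.
Y = 3312.88 is below potential 3591; expectations adjust and SRAS shifts right until Y = 3591.
Long run: on the new AD curve, 3591 = 3666 − 9P gives P = 8.33.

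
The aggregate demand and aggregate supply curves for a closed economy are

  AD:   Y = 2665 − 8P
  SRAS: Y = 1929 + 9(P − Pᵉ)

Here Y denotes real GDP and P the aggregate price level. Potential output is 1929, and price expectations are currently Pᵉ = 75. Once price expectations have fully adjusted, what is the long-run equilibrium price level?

Short run: with Pᵉ = 75, SRAS is Y = 1254 + 9P. Setting AD = SRAS gives 1411 = 17P, so P = 83 and Y = 2665 − 8·83 = 2001.
Output 2001 is above potential 1929, so over time expected prices rise and SRAS shifts left until Y returns to 1929.
Long run: Y = 1929 on the AD curve gives 1929 = 2665 − 8P, so P = 92.

Long-run P = 92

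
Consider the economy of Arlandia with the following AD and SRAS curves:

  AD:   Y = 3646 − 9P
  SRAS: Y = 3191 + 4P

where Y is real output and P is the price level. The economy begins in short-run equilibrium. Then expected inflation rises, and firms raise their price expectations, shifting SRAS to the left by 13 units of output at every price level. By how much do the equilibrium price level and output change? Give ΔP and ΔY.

ΔP = +1, ΔY = -9

This is a negative supply shock: SRAS shifts left.
New SRAS: Y = 3178 + 4P.
Set AD = SRAS: 3646 − 9P = 3178 + 4P, so 468 = 13P and P = 36.
Y = 3646 − 9·36 = 3322.
Initially P = 35, Y = 3331, so ΔP = +1 and ΔY = -9.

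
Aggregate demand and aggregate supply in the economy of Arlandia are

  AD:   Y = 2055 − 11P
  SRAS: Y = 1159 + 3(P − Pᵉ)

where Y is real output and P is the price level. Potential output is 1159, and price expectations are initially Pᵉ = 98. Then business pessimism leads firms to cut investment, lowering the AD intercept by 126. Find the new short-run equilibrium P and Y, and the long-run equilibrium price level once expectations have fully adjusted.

Short run: P = 76, Y = 1093. Long run: P = 70.

AD shifts left: new AD is Y = 1929 − 11P. With Pᵉ = 98, SRAS is Y = 865 + 3P.
Short run: 1929 − 11P = 865 + 3P gives 1064 = 14P, so P = 76 and Y = 1929 − 11·76 = 1093.
Y = 1093 is below potential 1159; expectations adjust and SRAS shifts right until Y = 1159.
Long run: on the new AD curve, 1159 = 1929 − 11P gives P = 70.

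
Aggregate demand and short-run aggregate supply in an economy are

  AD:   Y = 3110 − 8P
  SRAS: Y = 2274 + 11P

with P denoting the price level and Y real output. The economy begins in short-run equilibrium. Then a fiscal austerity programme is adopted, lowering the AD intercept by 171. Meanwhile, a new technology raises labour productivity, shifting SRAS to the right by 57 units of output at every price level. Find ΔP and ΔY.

ΔP = -12, ΔY = -75

After both shocks: AD is Y = 2939 − 8P and SRAS is Y = 2331 + 11P.
Setting them equal: 608 = 19P, so P = 32.
Y = 2939 − 8·32 = 2683.
Initially P = 44, Y = 2758, so ΔP = -12 and ΔY = -75.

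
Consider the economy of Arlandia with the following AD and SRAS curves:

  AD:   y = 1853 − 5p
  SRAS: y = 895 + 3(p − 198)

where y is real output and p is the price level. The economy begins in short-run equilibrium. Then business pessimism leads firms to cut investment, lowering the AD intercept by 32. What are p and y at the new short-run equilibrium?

p = 190, y = 871

This is a negative demand shock: AD shifts left.
New AD: y = 1821 − 5p.
SRAS can be written y = 301 + 3p.
Set AD = SRAS: 1821 − 5p = 301 + 3p, so 1520 = 8p and p = 190.
y = 1821 − 5·190 = 871.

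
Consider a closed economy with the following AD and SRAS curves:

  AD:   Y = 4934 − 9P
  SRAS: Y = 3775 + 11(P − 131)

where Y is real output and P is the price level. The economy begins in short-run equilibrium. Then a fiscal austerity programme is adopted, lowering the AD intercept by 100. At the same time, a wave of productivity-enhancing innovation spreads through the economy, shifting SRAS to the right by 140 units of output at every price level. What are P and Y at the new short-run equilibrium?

After both shocks: AD is Y = 4834 − 9P and SRAS is Y = 2474 + 11P.
Setting them equal: 2360 = 20P, so P = 118.
Y = 4834 − 9·118 = 3772.

P = 118, Y = 3772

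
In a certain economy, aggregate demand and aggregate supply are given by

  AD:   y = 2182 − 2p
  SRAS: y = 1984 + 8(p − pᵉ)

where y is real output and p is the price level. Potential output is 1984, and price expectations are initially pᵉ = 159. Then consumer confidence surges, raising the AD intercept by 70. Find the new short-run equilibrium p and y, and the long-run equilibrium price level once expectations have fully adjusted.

Short run: p = 154, y = 1944. Long run: p = 134.

AD shifts right: new AD is y = 2252 − 2p. With pᵉ = 159, SRAS is y = 712 + 8p.
Short run: 2252 − 2p = 712 + 8p gives 1540 = 10p, so p = 154 and y = 2252 − 2·154 = 1944.
y = 1944 is below potential 1984; expectations adjust and SRAS shifts right until y = 1984.
Long run: on the new AD curve, 1984 = 2252 − 2p gives p = 134.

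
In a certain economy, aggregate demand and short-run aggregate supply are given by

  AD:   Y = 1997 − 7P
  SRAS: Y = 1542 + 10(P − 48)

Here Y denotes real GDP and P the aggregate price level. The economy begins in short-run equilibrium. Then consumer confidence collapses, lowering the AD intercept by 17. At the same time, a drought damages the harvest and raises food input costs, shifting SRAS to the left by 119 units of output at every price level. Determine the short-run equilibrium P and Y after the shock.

After both shocks: AD is Y = 1980 − 7P and SRAS is Y = 943 + 10P.
Setting them equal: 1037 = 17P, so P = 61.
Y = 1980 − 7·61 = 1553.

P = 61, Y = 1553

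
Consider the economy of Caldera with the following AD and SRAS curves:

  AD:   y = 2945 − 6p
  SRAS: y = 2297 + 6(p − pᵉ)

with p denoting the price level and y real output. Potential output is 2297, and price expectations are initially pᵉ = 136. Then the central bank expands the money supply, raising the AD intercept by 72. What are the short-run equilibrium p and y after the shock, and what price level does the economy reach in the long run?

AD shifts right: new AD is y = 3017 − 6p. With pᵉ = 136, SRAS is y = 1481 + 6p.
Short run: 3017 − 6p = 1481 + 6p gives 1536 = 12p, so p = 128 and y = 3017 − 6·128 = 2249.
y = 2249 is below potential 2297; expectations adjust and SRAS shifts right until y = 2297.
Long run: on the new AD curve, 2297 = 3017 − 6p gives p = 120.

Short run: p = 128, y = 2249. Long run: p = 120.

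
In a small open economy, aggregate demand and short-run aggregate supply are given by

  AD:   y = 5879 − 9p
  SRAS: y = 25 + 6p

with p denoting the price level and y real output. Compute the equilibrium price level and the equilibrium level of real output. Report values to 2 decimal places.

p = 390.27, y = 2366.60

Set AD = SRAS: 5879 − 9p = 25 + 6p, so 5854 = 15p and p = 390.27.
Substituting into AD, y = 5879 − 9p = 2366.60.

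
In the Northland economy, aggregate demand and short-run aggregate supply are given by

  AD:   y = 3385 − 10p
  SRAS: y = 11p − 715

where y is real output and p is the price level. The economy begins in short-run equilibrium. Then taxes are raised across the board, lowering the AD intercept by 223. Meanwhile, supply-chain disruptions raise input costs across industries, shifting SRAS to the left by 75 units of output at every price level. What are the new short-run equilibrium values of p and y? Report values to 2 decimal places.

After both shocks: AD is y = 3162 − 10p and SRAS is y = 11p − 790.
Setting them equal: 3952 = 21p, so p = 188.19.
Substituting into AD, y = 1280.10.

p = 188.19, y = 1280.10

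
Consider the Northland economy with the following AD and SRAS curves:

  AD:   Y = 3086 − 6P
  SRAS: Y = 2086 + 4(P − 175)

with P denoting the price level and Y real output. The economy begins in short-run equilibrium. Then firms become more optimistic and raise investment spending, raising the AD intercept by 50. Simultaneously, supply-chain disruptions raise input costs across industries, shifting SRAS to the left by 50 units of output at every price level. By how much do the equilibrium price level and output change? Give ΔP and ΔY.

ΔP = +10, ΔY = -10

After both shocks: AD is Y = 3136 − 6P and SRAS is Y = 1336 + 4P.
Setting them equal: 1800 = 10P, so P = 180.
Y = 3136 − 6·180 = 2056.
Initially P = 170, Y = 2066, so ΔP = +10 and ΔY = -10.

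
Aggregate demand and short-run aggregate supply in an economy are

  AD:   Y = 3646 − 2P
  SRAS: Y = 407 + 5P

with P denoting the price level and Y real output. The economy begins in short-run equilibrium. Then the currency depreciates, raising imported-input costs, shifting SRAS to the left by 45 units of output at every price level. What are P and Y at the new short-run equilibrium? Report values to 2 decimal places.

P = 469.14, Y = 2707.71

This is a negative supply shock: SRAS shifts left.
New SRAS: Y = 362 + 5P.
Set AD = SRAS: 3646 − 2P = 362 + 5P, so 3284 = 7P and P = 469.14.
Substituting into AD, Y = 2707.71.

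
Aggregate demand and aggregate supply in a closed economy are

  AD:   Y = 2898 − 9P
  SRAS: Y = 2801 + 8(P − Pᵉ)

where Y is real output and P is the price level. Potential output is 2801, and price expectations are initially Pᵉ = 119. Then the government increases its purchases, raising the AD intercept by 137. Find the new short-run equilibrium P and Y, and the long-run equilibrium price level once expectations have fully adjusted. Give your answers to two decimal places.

Short run: P = 69.76, Y = 2407.12. Long run: P = 26.00.

AD shifts right: new AD is Y = 3035 − 9P. With Pᵉ = 119, SRAS is Y = 1849 + 8P.
Short run: 3035 − 9P = 1849 + 8P gives 1186 = 17P, so P = 69.76 and Y = 3035 − 9P = 2407.12.
Y = 2407.12 is below potential 2801; expectations adjust and SRAS shifts right until Y = 2801.
Long run: on the new AD curve, 2801 = 3035 − 9P gives P = 26.00.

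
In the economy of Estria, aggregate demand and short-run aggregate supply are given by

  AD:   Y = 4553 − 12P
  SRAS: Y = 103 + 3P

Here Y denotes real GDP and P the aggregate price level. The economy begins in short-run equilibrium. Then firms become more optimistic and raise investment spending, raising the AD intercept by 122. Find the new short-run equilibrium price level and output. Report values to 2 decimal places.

P = 304.80, Y = 1017.40

This is a positive demand shock: AD shifts right.
New AD: Y = 4675 − 12P.
Set AD = SRAS: 4675 − 12P = 103 + 3P, so 4572 = 15P and P = 304.80.
Substituting into AD, Y = 1017.40.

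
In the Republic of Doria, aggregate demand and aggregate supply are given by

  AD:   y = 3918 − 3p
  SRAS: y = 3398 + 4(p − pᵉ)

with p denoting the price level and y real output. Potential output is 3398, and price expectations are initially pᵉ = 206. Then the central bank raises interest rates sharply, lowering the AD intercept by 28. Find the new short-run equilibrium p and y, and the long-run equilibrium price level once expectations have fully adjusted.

Short run: p = 188, y = 3326. Long run: p = 164.

AD shifts left: new AD is y = 3890 − 3p. With pᵉ = 206, SRAS is y = 2574 + 4p.
Short run: 3890 − 3p = 2574 + 4p gives 1316 = 7p, so p = 188 and y = 3890 − 3·188 = 3326.
y = 3326 is below potential 3398; expectations adjust and SRAS shifts right until y = 3398.
Long run: on the new AD curve, 3398 = 3890 − 3p gives p = 164.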